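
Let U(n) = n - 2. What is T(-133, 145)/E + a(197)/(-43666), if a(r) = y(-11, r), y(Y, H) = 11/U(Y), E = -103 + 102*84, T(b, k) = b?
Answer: -75405399/4805224970 ≈ -0.015692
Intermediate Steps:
U(n) = -2 + n
E = 8465 (E = -103 + 8568 = 8465)
y(Y, H) = 11/(-2 + Y)
a(r) = -11/13 (a(r) = 11/(-2 - 11) = 11/(-13) = 11*(-1/13) = -11/13)
T(-133, 145)/E + a(197)/(-43666) = -133/8465 - 11/13/(-43666) = -133*1/8465 - 11/13*(-1/43666) = -133/8465 + 11/567658 = -75405399/4805224970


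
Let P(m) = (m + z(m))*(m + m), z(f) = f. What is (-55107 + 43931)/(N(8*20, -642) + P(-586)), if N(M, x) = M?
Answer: -1397/171718 ≈ -0.0081354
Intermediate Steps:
P(m) = 4*m² (P(m) = (m + m)*(m + m) = (2*m)*(2*m) = 4*m²)
(-55107 + 43931)/(N(8*20, -642) + P(-586)) = (-55107 + 43931)/(8*20 + 4*(-586)²) = -11176/(160 + 4*343396) = -11176/(160 + 1373584) = -11176/1373744 = -11176*1/1373744 = -1397/171718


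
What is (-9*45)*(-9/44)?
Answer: 3645/44 ≈ 82.841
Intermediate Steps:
(-9*45)*(-9/44) = -(-3645)/44 = -405*(-9/44) = 3645/44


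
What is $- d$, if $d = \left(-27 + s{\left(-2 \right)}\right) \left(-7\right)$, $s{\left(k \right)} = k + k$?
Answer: $-217$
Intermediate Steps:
$s{\left(k \right)} = 2 k$
$d = 217$ ($d = \left(-27 + 2 \left(-2\right)\right) \left(-7\right) = \left(-27 - 4\right) \left(-7\right) = \left(-31\right) \left(-7\right) = 217$)
$- d = \left(-1\right) 217 = -217$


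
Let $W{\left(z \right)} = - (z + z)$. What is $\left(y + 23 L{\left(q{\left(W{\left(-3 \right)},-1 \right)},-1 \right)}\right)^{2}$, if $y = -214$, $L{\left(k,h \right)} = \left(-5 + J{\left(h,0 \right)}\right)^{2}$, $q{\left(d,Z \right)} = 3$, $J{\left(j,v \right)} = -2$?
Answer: $833569$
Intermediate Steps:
$W{\left(z \right)} = - 2 z$
$L{\left(k,h \right)} = 49$ ($L{\left(k,h \right)} = \left(-5 - 2\right)^{2} = \left(-7\right)^{2} = 49$)
$\left(y + 23 L{\left(q{\left(W{\left(-3 \right)},-1 \right)},-1 \right)}\right)^{2} = \left(-214 + 23 \cdot 49\right)^{2} = \left(-214 + 1127\right)^{2} = 913^{2} = 833569$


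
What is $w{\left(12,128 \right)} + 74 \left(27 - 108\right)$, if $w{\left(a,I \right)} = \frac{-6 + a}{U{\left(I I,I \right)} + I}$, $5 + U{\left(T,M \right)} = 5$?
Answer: $- \frac{383613}{64} \approx -5994.0$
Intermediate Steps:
$U{\left(T,M \right)} = 0$ ($U{\left(T,M \right)} = -5 + 5 = 0$)
$w{\left(a,I \right)} = \frac{-6 + a}{I}$ ($w{\left(a,I \right)} = \frac{-6 + a}{0 + I} = \frac{-6 + a}{I}$)
$w{\left(12,128 \right)} + 74 \left(27 - 108\right) = \frac{-6 + 12}{128} + 74 \left(27 - 108\right) = \frac{1}{128} \cdot 6 + 74 \left(-81\right) = \frac{3}{64} - 5994 = - \frac{383613}{64}$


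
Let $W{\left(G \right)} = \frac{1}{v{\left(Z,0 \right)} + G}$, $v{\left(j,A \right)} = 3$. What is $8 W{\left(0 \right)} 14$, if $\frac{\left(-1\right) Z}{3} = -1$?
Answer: $\frac{112}{3} \approx 37.333$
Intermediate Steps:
$Z = 3$ ($Z = \left(-3\right) \left(-1\right) = 3$)
$W{\left(G \right)} = \frac{1}{3 + G}$
$8 W{\left(0 \right)} 14 = \frac{8}{3 + 0} \cdot 14 = \frac{8}{3} \cdot 14 = \frac{112}{3}$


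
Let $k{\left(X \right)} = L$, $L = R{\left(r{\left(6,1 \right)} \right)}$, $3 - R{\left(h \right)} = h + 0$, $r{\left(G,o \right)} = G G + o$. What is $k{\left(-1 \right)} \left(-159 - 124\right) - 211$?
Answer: $9411$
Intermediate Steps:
$r{\left(G,o \right)} = o + G^{2}$ ($r{\left(G,o \right)} = G^{2} + o = o + G^{2}$)
$R{\left(h \right)} = 3 - h$ ($R{\left(h \right)} = 3 - \left(h + 0\right) = 3 - h$)
$L = -34$ ($L = 3 - \left(1 + 6^{2}\right) = 3 - \left(1 + 36\right) = 3 - 37 = -34$)
$k{\left(X \right)} = -34$
$k{\left(-1 \right)} \left(-159 - 124\right) - 211 = - 34 \left(-159 - 124\right) - 211 = \left(-34\right) \left(-283\right) - 211 = 9622 - 211 = 9411$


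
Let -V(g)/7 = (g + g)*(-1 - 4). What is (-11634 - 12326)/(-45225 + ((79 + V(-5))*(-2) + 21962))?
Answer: 23960/22721 ≈ 1.0545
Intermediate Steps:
V(g) = 70*g (V(g) = -7*(g + g)*(-1 - 4) = -7*2*g*(-5) = -(-70)*g = 70*g)
(-11634 - 12326)/(-45225 + ((79 + V(-5))*(-2) + 21962)) = (-11634 - 12326)/(-45225 + ((79 + 70*(-5))*(-2) + 21962)) = -23960/(-45225 + ((79 - 350)*(-2) + 21962)) = -23960/(-45225 + (-271*(-2) + 21962)) = -23960/(-45225 + (542 + 21962)) = -23960/(-45225 + 22504) = -23960/(-22721) = -23960*(-1/22721) = 23960/22721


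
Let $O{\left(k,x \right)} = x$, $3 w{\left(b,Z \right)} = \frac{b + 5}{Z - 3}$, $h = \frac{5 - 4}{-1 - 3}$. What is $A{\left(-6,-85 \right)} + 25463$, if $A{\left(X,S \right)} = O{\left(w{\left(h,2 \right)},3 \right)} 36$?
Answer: $25571$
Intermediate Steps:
$h = - \frac{1}{4}$ ($h = 1 \frac{1}{-4} = 1 \left(- \frac{1}{4}\right) = - \frac{1}{4} \approx -0.25$)
$w{\left(b,Z \right)} = \frac{5 + b}{3 \left(-3 + Z\right)}$ ($w{\left(b,Z \right)} = \frac{\left(b + 5\right) \frac{1}{Z - 3}}{3} = \frac{\left(5 + b\right) \frac{1}{-3 + Z}}{3} = \frac{\frac{1}{-3 + Z} \left(5 + b\right)}{3} = \frac{5 + b}{3 \left(-3 + Z\right)}$)
$A{\left(X,S \right)} = 108$ ($A{\left(X,S \right)} = 3 \cdot 36 = 108$)
$A{\left(-6,-85 \right)} + 25463 = 108 + 25463 = 25571$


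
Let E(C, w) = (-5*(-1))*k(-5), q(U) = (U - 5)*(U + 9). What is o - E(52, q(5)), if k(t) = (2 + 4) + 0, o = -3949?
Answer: -3979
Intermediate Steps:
k(t) = 6 (k(t) = 6 + 0 = 6)
q(U) = (-5 + U)*(9 + U)
E(C, w) = 30 (E(C, w) = -5*(-1)*6 = 5*6 = 30)
o - E(52, q(5)) = -3949 - 1*30 = -3949 - 30 = -3979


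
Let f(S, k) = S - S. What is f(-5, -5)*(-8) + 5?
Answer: 5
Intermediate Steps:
f(S, k) = 0
f(-5, -5)*(-8) + 5 = 0*(-8) + 5 = 0 + 5 = 5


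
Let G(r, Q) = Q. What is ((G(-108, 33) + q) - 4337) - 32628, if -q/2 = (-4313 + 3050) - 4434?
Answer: -25538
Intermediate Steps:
q = 11394 (q = -2*((-4313 + 3050) - 4434) = -2*(-1263 - 4434) = -2*(-5697) = 11394)
((G(-108, 33) + q) - 4337) - 32628 = ((33 + 11394) - 4337) - 32628 = (11427 - 4337) - 32628 = 7090 - 32628 = -25538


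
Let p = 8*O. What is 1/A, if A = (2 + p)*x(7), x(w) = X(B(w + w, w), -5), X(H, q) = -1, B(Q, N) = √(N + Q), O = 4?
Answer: -1/34 ≈ -0.029412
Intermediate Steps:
x(w) = -1
p = 32 (p = 8*4 = 32)
A = -34 (A = (2 + 32)*(-1) = 34*(-1) = -34)
1/A = 1/(-34) = -1/34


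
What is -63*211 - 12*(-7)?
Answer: -13209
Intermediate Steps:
-63*211 - 12*(-7) = -13293 + 84 = -13209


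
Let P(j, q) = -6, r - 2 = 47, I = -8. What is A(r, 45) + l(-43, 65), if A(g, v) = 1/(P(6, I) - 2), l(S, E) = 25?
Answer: 199/8 ≈ 24.875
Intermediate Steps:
r = 49 (r = 2 + 47 = 49)
A(g, v) = -⅛ (A(g, v) = 1/(-6 - 2) = 1/(-8) = -⅛)
A(r, 45) + l(-43, 65) = -⅛ + 25 = 199/8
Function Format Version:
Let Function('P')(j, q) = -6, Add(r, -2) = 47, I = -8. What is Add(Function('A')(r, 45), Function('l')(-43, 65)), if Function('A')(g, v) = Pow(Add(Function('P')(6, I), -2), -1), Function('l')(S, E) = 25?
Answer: Rational(199, 8) ≈ 24.875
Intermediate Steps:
r = 49 (r = Add(2, 47) = 49)
Function('A')(g, v) = Rational(-1, 8) (Function('A')(g, v) = Pow(Add(-6, -2), -1) = Pow(-8, -1) = Rational(-1, 8))
Add(Function('A')(r, 45), Function('l')(-43, 65)) = Add(Rational(-1, 8), 25) = Rational(199, 8)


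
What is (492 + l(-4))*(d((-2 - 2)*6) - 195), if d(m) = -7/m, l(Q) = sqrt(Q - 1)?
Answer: -191593/2 - 4673*I*sqrt(5)/24 ≈ -95797.0 - 435.38*I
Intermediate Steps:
l(Q) = sqrt(-1 + Q)
(492 + l(-4))*(d((-2 - 2)*6) - 195) = (492 + sqrt(-1 - 4))*(-7*1/(6*(-2 - 2)) - 195) = (492 + sqrt(-5))*(-7/((-4*6)) - 195) = (492 + I*sqrt(5))*(-7/(-24) - 195) = (492 + I*sqrt(5))*(-7*(-1/24) - 195) = (492 + I*sqrt(5))*(7/24 - 195) = (492 + I*sqrt(5))*(-4673/24) = -191593/2 - 4673*I*sqrt(5)/24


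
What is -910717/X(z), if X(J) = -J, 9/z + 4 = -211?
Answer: -195804155/9 ≈ -2.1756e+7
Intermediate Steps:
z = -9/215 (z = 9/(-4 - 211) = 9/(-215) = 9*(-1/215) = -9/215 ≈ -0.041860)
-910717/X(z) = -910717/((-1*(-9/215))) = -910717/9/215 = -910717*215/9 = -195804155/9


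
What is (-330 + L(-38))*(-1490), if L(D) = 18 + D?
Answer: 521500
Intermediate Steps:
(-330 + L(-38))*(-1490) = (-330 + (18 - 38))*(-1490) = (-330 - 20)*(-1490) = -350*(-1490) = 521500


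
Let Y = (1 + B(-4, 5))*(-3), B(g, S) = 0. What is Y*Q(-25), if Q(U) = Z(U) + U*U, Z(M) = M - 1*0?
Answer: -1800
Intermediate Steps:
Z(M) = M (Z(M) = M + 0 = M)
Q(U) = U + U**2 (Q(U) = U + U*U = U + U**2)
Y = -3 (Y = (1 + 0)*(-3) = 1*(-3) = -3)
Y*Q(-25) = -(-75)*(1 - 25) = -(-75)*(-24) = -3*600 = -1800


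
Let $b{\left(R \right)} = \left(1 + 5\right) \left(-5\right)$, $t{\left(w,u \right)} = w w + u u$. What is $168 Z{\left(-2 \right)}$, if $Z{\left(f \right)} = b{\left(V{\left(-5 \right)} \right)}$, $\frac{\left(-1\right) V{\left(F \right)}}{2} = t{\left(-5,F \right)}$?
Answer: $-5040$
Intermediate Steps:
$t{\left(w,u \right)} = u^{2} + w^{2}$ ($t{\left(w,u \right)} = w^{2} + u^{2} = u^{2} + w^{2}$)
$V{\left(F \right)} = -50 - 2 F^{2}$ ($V{\left(F \right)} = - 2 \left(F^{2} + \left(-5\right)^{2}\right) = - 2 \left(F^{2} + 25\right) = - 2 \left(25 + F^{2}\right) = -50 - 2 F^{2}$)
$b{\left(R \right)} = -30$ ($b{\left(R \right)} = 6 \left(-5\right) = -30$)
$Z{\left(f \right)} = -30$
$168 Z{\left(-2 \right)} = 168 \left(-30\right) = -5040$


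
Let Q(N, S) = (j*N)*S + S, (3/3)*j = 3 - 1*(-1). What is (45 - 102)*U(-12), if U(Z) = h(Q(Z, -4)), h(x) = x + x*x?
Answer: -2025324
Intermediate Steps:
j = 4 (j = 3 - 1*(-1) = 3 + 1 = 4)
Q(N, S) = S + 4*N*S (Q(N, S) = (4*N)*S + S = 4*N*S + S = S + 4*N*S)
h(x) = x + x²
U(Z) = (-4 - 16*Z)*(-3 - 16*Z) (U(Z) = (-4*(1 + 4*Z))*(1 - 4*(1 + 4*Z)) = (-4 - 16*Z)*(1 + (-4 - 16*Z)) = (-4 - 16*Z)*(-3 - 16*Z))
(45 - 102)*U(-12) = (45 - 102)*(12 + 112*(-12) + 256*(-12)²) = -57*(12 - 1344 + 256*144) = -57*(12 - 1344 + 36864) = -57*35532 = -2025324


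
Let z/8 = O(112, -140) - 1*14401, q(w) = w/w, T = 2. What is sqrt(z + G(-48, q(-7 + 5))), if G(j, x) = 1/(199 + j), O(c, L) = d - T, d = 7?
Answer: 3*I*sqrt(291771713)/151 ≈ 339.36*I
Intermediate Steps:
q(w) = 1
O(c, L) = 5 (O(c, L) = 7 - 1*2 = 7 - 2 = 5)
z = -115168 (z = 8*(5 - 1*14401) = 8*(5 - 14401) = 8*(-14396) = -115168)
sqrt(z + G(-48, q(-7 + 5))) = sqrt(-115168 + 1/(199 - 48)) = sqrt(-115168 + 1/151) = sqrt(-17390367/151) = 3*I*sqrt(291771713)/151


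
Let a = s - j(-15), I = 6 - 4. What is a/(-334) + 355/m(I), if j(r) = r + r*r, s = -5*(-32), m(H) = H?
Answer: 59335/334 ≈ 177.65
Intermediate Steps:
I = 2
s = 160
j(r) = r + r**2
a = -50 (a = 160 - (-15)*(1 - 15) = 160 - (-15)*(-14) = 160 - 1*210 = 160 - 210 = -50)
a/(-334) + 355/m(I) = -50/(-334) + 355/2 = -50*(-1/334) + 355*(1/2) = 25/167 + 355/2 = 59335/334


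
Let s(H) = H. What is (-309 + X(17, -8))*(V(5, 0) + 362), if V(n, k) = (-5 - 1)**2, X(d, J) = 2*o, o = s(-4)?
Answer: -126166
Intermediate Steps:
o = -4
X(d, J) = -8 (X(d, J) = 2*(-4) = -8)
V(n, k) = 36 (V(n, k) = (-6)**2 = 36)
(-309 + X(17, -8))*(V(5, 0) + 362) = (-309 - 8)*(36 + 362) = -317*398 = -126166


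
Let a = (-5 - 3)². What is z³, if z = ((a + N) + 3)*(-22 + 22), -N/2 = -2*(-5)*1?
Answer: 0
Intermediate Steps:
a = 64 (a = (-8)² = 64)
N = -20 (N = -2*(-2*(-5)) = -20 ≈ -20.000)
z = 0 (z = ((64 - 20) + 3)*(-22 + 22) = (44 + 3)*0 = 47*0 = 0)
z³ = 0³ = 0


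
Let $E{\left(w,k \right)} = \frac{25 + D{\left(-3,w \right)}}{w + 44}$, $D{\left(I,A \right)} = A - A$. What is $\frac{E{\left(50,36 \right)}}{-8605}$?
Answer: $- \frac{5}{161774} \approx -3.0907 \cdot 10^{-5}$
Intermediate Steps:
$D{\left(I,A \right)} = 0$
$E{\left(w,k \right)} = \frac{25}{44 + w}$ ($E{\left(w,k \right)} = \frac{25 + 0}{w + 44} = \frac{25}{44 + w}$)
$\frac{E{\left(50,36 \right)}}{-8605} = \frac{25 \frac{1}{44 + 50}}{-8605} = \frac{25}{94} \left(- \frac{1}{8605}\right) = - \frac{5}{161774}$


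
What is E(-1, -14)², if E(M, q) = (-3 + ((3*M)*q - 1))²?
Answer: 2085136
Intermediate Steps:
E(M, q) = (-4 + 3*M*q)² (E(M, q) = (-3 + (3*M*q - 1))² = (-3 + (-1 + 3*M*q))² = (-4 + 3*M*q)²)
E(-1, -14)² = ((-4 + 3*(-1)*(-14))²)² = ((-4 + 42)²)² = (38²)² = 1444² = 2085136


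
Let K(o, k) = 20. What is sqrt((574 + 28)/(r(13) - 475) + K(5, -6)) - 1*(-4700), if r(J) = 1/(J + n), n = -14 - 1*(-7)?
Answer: 4700 + 2*sqrt(775742)/407 ≈ 4704.3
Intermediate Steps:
n = -7 (n = -14 + 7 = -7)
r(J) = 1/(-7 + J) (r(J) = 1/(J - 7) = 1/(-7 + J))
sqrt((574 + 28)/(r(13) - 475) + K(5, -6)) - 1*(-4700) = sqrt((574 + 28)/(1/(-7 + 13) - 475) + 20) - 1*(-4700) = sqrt(602/(1/6 - 475) + 20) + 4700 = sqrt(602/(-2849/6) + 20) + 4700 = sqrt(602*(-6/2849) + 20) + 4700 = sqrt(-516/407 + 20) + 4700 = sqrt(7624/407) + 4700 = 2*sqrt(775742)/407 + 4700 = 4700 + 2*sqrt(775742)/407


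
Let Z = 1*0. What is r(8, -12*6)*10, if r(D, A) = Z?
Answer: 0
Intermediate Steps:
Z = 0
r(D, A) = 0
r(8, -12*6)*10 = 0*10 = 0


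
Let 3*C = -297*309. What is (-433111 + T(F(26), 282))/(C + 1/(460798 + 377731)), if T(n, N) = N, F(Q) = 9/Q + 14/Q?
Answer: 362939668541/25651440638 ≈ 14.149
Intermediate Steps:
F(Q) = 23/Q
C = -30591 (C = (-297*309)/3 = (⅓)*(-91773) = -30591)
(-433111 + T(F(26), 282))/(C + 1/(460798 + 377731)) = (-433111 + 282)/(-30591 + 1/(460798 + 377731)) = -432829/(-30591 + 1/838529) = -432829/(-25651440638/838529) = -432829*(-838529/25651440638) = 362939668541/25651440638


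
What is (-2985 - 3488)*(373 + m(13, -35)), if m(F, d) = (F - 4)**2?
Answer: -2938742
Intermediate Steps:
m(F, d) = (-4 + F)**2
(-2985 - 3488)*(373 + m(13, -35)) = (-2985 - 3488)*(373 + (-4 + 13)**2) = -6473*(373 + 9**2) = -6473*(373 + 81) = -6473*454 = -2938742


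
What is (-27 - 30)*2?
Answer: -114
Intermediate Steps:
(-27 - 30)*2 = -57*2 = -114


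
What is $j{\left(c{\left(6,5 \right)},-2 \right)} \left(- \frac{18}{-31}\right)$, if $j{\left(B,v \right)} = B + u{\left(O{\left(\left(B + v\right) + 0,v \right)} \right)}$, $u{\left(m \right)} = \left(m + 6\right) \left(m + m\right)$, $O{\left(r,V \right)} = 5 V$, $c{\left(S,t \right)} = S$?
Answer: $\frac{1548}{31} \approx 49.935$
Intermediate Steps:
$u{\left(m \right)} = 2 m \left(6 + m\right)$ ($u{\left(m \right)} = \left(6 + m\right) 2 m = 2 m \left(6 + m\right)$)
$j{\left(B,v \right)} = B + 10 v \left(6 + 5 v\right)$ ($j{\left(B,v \right)} = B + 2 \cdot 5 v \left(6 + 5 v\right) = B + 10 v \left(6 + 5 v\right)$)
$j{\left(c{\left(6,5 \right)},-2 \right)} \left(- \frac{18}{-31}\right) = \left(6 + 10 \left(-2\right) \left(6 + 5 \left(-2\right)\right)\right) \left(- \frac{18}{-31}\right) = \left(6 + 10 \left(-2\right) \left(6 - 10\right)\right) \left(\left(-18\right) \left(- \frac{1}{31}\right)\right) = \left(6 + 10 \left(-2\right) \left(-4\right)\right) \frac{18}{31} = \left(6 + 80\right) \frac{18}{31} = 86 \cdot \frac{18}{31} = \frac{1548}{31}$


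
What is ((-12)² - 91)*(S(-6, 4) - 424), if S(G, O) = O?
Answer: -22260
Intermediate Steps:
((-12)² - 91)*(S(-6, 4) - 424) = ((-12)² - 91)*(4 - 424) = (144 - 91)*(-420) = 53*(-420) = -22260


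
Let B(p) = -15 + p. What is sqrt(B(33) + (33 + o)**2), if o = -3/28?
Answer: 123*sqrt(57)/28 ≈ 33.165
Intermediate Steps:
o = -3/28 (o = -3*1/28 = -3/28 ≈ -0.10714)
sqrt(B(33) + (33 + o)**2) = sqrt((-15 + 33) + (33 - 3/28)**2) = sqrt(18 + (921/28)**2) = sqrt(18 + 848241/784) = sqrt(862353/784) = 123*sqrt(57)/28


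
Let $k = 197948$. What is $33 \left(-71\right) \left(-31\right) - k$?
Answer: $-125315$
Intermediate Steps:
$33 \left(-71\right) \left(-31\right) - k = 33 \left(-71\right) \left(-31\right) - 197948 = \left(-2343\right) \left(-31\right) - 197948 = 72633 - 197948 = -125315$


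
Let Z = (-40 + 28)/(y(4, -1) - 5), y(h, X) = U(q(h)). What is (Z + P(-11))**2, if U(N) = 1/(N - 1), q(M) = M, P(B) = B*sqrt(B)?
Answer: (-18 + 77*I*sqrt(11))**2/49 ≈ -1324.4 - 187.63*I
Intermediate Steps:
P(B) = B**(3/2)
U(N) = 1/(-1 + N)
y(h, X) = 1/(-1 + h)
Z = 18/7 (Z = (-40 + 28)/(1/(-1 + 4) - 5) = -12/(1/3 - 5) = -12/(-14/3) = -12*(-3/14) = 18/7 ≈ 2.5714)
(Z + P(-11))**2 = (18/7 + (-11)**(3/2))**2 = (18/7 - 11*I*sqrt(11))**2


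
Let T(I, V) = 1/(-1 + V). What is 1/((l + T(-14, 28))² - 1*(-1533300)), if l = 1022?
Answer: 729/1879259725 ≈ 3.8792e-7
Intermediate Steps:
1/((l + T(-14, 28))² - 1*(-1533300)) = 1/((1022 + 1/(-1 + 28))² - 1*(-1533300)) = 1/((1022 + 1/27)² + 1533300) = 1/((27595/27)² + 1533300) = 1/(761484025/729 + 1533300) = 1/(1879259725/729) = 729/1879259725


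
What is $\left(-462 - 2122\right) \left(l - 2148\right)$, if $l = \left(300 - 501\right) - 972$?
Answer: $8581464$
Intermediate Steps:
$l = -1173$ ($l = \left(300 - 501\right) - 972 = -201 - 972 = -1173$)
$\left(-462 - 2122\right) \left(l - 2148\right) = \left(-462 - 2122\right) \left(-1173 - 2148\right) = \left(-2584\right) \left(-3321\right) = 8581464$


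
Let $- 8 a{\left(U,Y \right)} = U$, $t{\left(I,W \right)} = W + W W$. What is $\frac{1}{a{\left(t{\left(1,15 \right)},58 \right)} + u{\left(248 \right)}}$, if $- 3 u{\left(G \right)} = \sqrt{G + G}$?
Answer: $- \frac{135}{3802} + \frac{3 \sqrt{31}}{1901} \approx -0.026721$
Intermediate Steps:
$t{\left(I,W \right)} = W + W^{2}$
$a{\left(U,Y \right)} = - \frac{U}{8}$
$u{\left(G \right)} = - \frac{\sqrt{2} \sqrt{G}}{3}$ ($u{\left(G \right)} = - \frac{\sqrt{G + G}}{3} = - \frac{\sqrt{2 G}}{3} = - \frac{\sqrt{2} \sqrt{G}}{3}$)
$\frac{1}{a{\left(t{\left(1,15 \right)},58 \right)} + u{\left(248 \right)}} = \frac{1}{- \frac{15 \left(1 + 15\right)}{8} - \frac{\sqrt{2} \sqrt{248}}{3}} = \frac{1}{- \frac{15 \cdot 16}{8} - \frac{\sqrt{2} \cdot 2 \sqrt{62}}{3}} = \frac{1}{\left(- \frac{1}{8}\right) 240 - \frac{4 \sqrt{31}}{3}} = \frac{1}{-30 - \frac{4 \sqrt{31}}{3}}$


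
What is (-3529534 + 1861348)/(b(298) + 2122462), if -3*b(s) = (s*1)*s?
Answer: -2502279/3139291 ≈ -0.79708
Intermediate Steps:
b(s) = -s**2/3 (b(s) = -s*1*s/3 = -s*s/3 = -s**2/3)
(-3529534 + 1861348)/(b(298) + 2122462) = (-3529534 + 1861348)/(-1/3*298**2 + 2122462) = -1668186/(-1/3*88804 + 2122462) = -1668186/(-88804/3 + 2122462) = -1668186/6278582/3 = -1668186*3/6278582 = -2502279/3139291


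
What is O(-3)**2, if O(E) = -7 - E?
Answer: 16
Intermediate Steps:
O(-3)**2 = (-7 - 1*(-3))**2 = (-7 + 3)**2 = (-4)**2 = 16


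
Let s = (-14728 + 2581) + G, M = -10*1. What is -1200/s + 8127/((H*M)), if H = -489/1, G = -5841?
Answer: 4223791/2443370 ≈ 1.7287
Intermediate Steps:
M = -10
H = -489 (H = -489*1 = -489)
s = -17988 (s = (-14728 + 2581) - 5841 = -12147 - 5841 = -17988)
-1200/s + 8127/((H*M)) = -1200/(-17988) + 8127/((-489*(-10))) = -1200*(-1/17988) + 8127/4890 = 100/1499 + 8127*(1/4890) = 100/1499 + 2709/1630 = 4223791/2443370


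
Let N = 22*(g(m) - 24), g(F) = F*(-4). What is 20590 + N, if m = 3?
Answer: 19798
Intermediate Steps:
g(F) = -4*F
N = -792 (N = 22*(-4*3 - 24) = 22*(-12 - 24) = 22*(-36) = -792)
20590 + N = 20590 - 792 = 19798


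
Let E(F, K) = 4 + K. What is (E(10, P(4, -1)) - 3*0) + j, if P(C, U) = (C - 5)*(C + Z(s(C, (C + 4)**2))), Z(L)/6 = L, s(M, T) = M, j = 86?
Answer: 62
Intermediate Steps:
Z(L) = 6*L
P(C, U) = 7*C*(-5 + C) (P(C, U) = (C - 5)*(C + 6*C) = (-5 + C)*(7*C) = 7*C*(-5 + C))
(E(10, P(4, -1)) - 3*0) + j = ((4 + 7*4*(-5 + 4)) - 3*0) + 86 = ((4 + 7*4*(-1)) + 0) + 86 = ((4 - 28) + 0) + 86 = (-24 + 0) + 86 = -24 + 86 = 62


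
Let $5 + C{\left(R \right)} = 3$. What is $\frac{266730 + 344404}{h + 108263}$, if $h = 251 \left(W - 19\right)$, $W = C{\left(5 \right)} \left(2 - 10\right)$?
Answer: $\frac{305567}{53755} \approx 5.6844$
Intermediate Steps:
$C{\left(R \right)} = -2$ ($C{\left(R \right)} = -5 + 3 = -2$)
$W = 16$ ($W = - 2 \left(2 - 10\right) = \left(-2\right) \left(-8\right) = 16$)
$h = -753$ ($h = 251 \left(16 - 19\right) = 251 \left(-3\right) = -753$)
$\frac{266730 + 344404}{h + 108263} = \frac{266730 + 344404}{-753 + 108263} = \frac{611134}{107510} = 611134 \cdot \frac{1}{107510} = \frac{305567}{53755}$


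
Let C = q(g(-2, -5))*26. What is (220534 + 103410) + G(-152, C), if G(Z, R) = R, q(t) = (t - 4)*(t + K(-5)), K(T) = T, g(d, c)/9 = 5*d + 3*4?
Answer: 328676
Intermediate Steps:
g(d, c) = 108 + 45*d (g(d, c) = 9*(5*d + 3*4) = 9*(5*d + 12) = 9*(12 + 5*d) = 108 + 45*d)
q(t) = (-5 + t)*(-4 + t) (q(t) = (t - 4)*(t - 5) = (-4 + t)*(-5 + t) = (-5 + t)*(-4 + t))
C = 4732 (C = (20 + (108 + 45*(-2))² - 9*(108 + 45*(-2)))*26 = (20 + (108 - 90)² - 9*(108 - 90))*26 = (20 + 18² - 9*18)*26 = (20 + 324 - 162)*26 = 182*26 = 4732)
(220534 + 103410) + G(-152, C) = (220534 + 103410) + 4732 = 323944 + 4732 = 328676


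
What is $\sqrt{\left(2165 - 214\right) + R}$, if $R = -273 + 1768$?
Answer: $\sqrt{3446} \approx 58.703$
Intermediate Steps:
$R = 1495$
$\sqrt{\left(2165 - 214\right) + R} = \sqrt{\left(2165 - 214\right) + 1495} = \sqrt{1951 + 1495} = \sqrt{3446}$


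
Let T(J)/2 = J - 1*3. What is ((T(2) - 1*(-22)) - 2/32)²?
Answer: 101761/256 ≈ 397.50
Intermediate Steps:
T(J) = -6 + 2*J (T(J) = 2*(J - 1*3) = 2*(J - 3) = 2*(-3 + J) = -6 + 2*J)
((T(2) - 1*(-22)) - 2/32)² = (((-6 + 2*2) - 1*(-22)) - 2/32)² = (((-6 + 4) + 22) - 2*1/32)² = ((-2 + 22) - 1/16)² = (20 - 1/16)² = (319/16)² = 101761/256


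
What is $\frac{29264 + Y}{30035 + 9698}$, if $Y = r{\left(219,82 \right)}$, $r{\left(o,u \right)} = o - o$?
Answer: $\frac{29264}{39733} \approx 0.73652$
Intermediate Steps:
$r{\left(o,u \right)} = 0$
$Y = 0$
$\frac{29264 + Y}{30035 + 9698} = \frac{29264 + 0}{30035 + 9698} = \frac{29264}{39733}$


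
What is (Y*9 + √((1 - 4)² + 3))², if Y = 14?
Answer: 15888 + 504*√3 ≈ 16761.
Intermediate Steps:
(Y*9 + √((1 - 4)² + 3))² = (14*9 + √((1 - 4)² + 3))² = (126 + √((-3)² + 3))² = (126 + √(9 + 3))² = (126 + √12)² = (126 + 2*√3)²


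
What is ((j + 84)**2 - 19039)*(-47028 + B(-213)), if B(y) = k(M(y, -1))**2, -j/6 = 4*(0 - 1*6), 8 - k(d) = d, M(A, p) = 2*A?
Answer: 4656050960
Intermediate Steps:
k(d) = 8 - d
j = 144 (j = -24*(0 - 1*6) = -24*(0 - 6) = -24*(-6) = -6*(-24) = 144)
B(y) = (8 - 2*y)**2
((j + 84)**2 - 19039)*(-47028 + B(-213)) = ((144 + 84)**2 - 19039)*(-47028 + 4*(-4 - 213)**2) = (228**2 - 19039)*(-47028 + 4*(-217)**2) = (51984 - 19039)*(-47028 + 4*47089) = 32945*(-47028 + 188356) = 32945*141328 = 4656050960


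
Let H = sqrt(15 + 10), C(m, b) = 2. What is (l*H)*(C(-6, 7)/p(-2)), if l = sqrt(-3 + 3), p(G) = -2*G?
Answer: 0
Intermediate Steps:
H = 5 (H = sqrt(25) = 5)
l = 0 (l = sqrt(0) = 0)
(l*H)*(C(-6, 7)/p(-2)) = (0*5)*(2/((-2*(-2)))) = 0*(2/4) = 0*(2*(1/4)) = 0*(1/2) = 0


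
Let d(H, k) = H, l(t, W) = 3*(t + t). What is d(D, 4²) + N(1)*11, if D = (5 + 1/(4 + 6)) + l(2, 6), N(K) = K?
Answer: 281/10 ≈ 28.100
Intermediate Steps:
l(t, W) = 6*t (l(t, W) = 3*(2*t) = 6*t)
D = 171/10 (D = (5 + 1/(4 + 6)) + 6*2 = (5 + 1/10) + 12 = (5 + ⅒) + 12 = 51/10 + 12 = 171/10 ≈ 17.100)
d(D, 4²) + N(1)*11 = 171/10 + 1*11 = 171/10 + 11 = 281/10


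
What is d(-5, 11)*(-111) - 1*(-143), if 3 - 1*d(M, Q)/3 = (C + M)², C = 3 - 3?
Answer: 7469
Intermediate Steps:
C = 0
d(M, Q) = 9 - 3*M² (d(M, Q) = 9 - 3*(0 + M)² = 9 - 3*M²)
d(-5, 11)*(-111) - 1*(-143) = (9 - 3*(-5)²)*(-111) - 1*(-143) = (9 - 3*25)*(-111) + 143 = (9 - 75)*(-111) + 143 = -66*(-111) + 143 = 7326 + 143 = 7469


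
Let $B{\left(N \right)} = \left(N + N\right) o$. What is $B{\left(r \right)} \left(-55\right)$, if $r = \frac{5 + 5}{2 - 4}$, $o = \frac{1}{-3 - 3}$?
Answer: $- \frac{275}{3} \approx -91.667$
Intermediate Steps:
$o = - \frac{1}{6}$ ($o = \frac{1}{-6} = - \frac{1}{6} \approx -0.16667$)
$r = -5$ ($r = \frac{10}{-2} = 10 \left(- \frac{1}{2}\right) = -5$)
$B{\left(N \right)} = - \frac{N}{3}$ ($B{\left(N \right)} = \left(N + N\right) \left(- \frac{1}{6}\right) = 2 N \left(- \frac{1}{6}\right) = - \frac{N}{3}$)
$B{\left(r \right)} \left(-55\right) = \left(- \frac{1}{3}\right) \left(-5\right) \left(-55\right) = \frac{5}{3} \left(-55\right) = - \frac{275}{3}$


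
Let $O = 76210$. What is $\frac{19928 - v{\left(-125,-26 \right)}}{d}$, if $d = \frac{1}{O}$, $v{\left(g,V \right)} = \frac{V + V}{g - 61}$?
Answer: $\frac{141238316380}{93} \approx 1.5187 \cdot 10^{9}$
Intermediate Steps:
$v{\left(g,V \right)} = \frac{2 V}{-61 + g}$
$d = \frac{1}{76210} \approx 1.3122 \cdot 10^{-5}$
$\frac{19928 - v{\left(-125,-26 \right)}}{d} = \left(19928 - 2 \left(-26\right) \frac{1}{-61 - 125}\right) \frac{1}{\frac{1}{76210}} = \left(19928 - 2 \left(-26\right) \frac{1}{-186}\right) 76210 = \left(19928 - 2 \left(-26\right) \left(- \frac{1}{186}\right)\right) 76210 = \left(19928 - \frac{26}{93}\right) 76210 = \frac{1853278}{93} \cdot 76210 = \frac{141238316380}{93}$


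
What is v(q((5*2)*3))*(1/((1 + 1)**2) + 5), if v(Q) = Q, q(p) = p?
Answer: 315/2 ≈ 157.50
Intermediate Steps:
v(q((5*2)*3))*(1/((1 + 1)**2) + 5) = ((5*2)*3)*(1/((1 + 1)**2) + 5) = (10*3)*(1/(2**2) + 5) = 30*(1/4 + 5) = 30*(21/4) = 315/2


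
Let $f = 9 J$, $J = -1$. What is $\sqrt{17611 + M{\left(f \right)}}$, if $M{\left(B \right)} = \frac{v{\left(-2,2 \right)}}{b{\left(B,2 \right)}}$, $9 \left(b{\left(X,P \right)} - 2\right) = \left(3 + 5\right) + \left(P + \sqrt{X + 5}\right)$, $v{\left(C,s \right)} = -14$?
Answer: $\frac{\sqrt{683291545 + 12411 i}}{197} \approx 132.69 + 0.0012051 i$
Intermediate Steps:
$b{\left(X,P \right)} = \frac{26}{9} + \frac{P}{9} + \frac{\sqrt{5 + X}}{9}$ ($b{\left(X,P \right)} = 2 + \frac{\left(3 + 5\right) + \left(P + \sqrt{X + 5}\right)}{9} = 2 + \frac{8 + \left(P + \sqrt{5 + X}\right)}{9} = 2 + \frac{8 + P + \sqrt{5 + X}}{9} = 2 + \left(\frac{8}{9} + \frac{P}{9} + \frac{\sqrt{5 + X}}{9}\right) = \frac{26}{9} + \frac{P}{9} + \frac{\sqrt{5 + X}}{9}$)
$f = -9$ ($f = 9 \left(-1\right) = -9$)
$M{\left(B \right)} = - \frac{14}{\frac{28}{9} + \frac{\sqrt{5 + B}}{9}}$ ($M{\left(B \right)} = - \frac{14}{\frac{26}{9} + \frac{1}{9} \cdot 2 + \frac{\sqrt{5 + B}}{9}} = - \frac{14}{\frac{26}{9} + \frac{2}{9} + \frac{\sqrt{5 + B}}{9}} = - \frac{14}{\frac{28}{9} + \frac{\sqrt{5 + B}}{9}}$)
$\sqrt{17611 + M{\left(f \right)}} = \sqrt{17611 - \frac{126}{28 + \sqrt{5 - 9}}} = \sqrt{17611 - \frac{126}{28 + \sqrt{-4}}} = \sqrt{17611 - \frac{126}{28 + 2 i}} = \sqrt{17611 - 126 \frac{28 - 2 i}{788}} = \sqrt{17611 - \frac{63 \left(28 - 2 i\right)}{394}}$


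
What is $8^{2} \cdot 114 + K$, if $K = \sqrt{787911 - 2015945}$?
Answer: $7296 + i \sqrt{1228034} \approx 7296.0 + 1108.2 i$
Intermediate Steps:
$K = i \sqrt{1228034}$ ($K = \sqrt{-1228034} = i \sqrt{1228034} \approx 1108.2 i$)
$8^{2} \cdot 114 + K = 8^{2} \cdot 114 + i \sqrt{1228034} = 64 \cdot 114 + i \sqrt{1228034} = 7296 + i \sqrt{1228034}$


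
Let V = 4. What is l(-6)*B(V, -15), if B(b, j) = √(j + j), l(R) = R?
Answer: -6*I*√30 ≈ -32.863*I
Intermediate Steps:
B(b, j) = √2*√j (B(b, j) = √(2*j) = √2*√j)
l(-6)*B(V, -15) = -6*√2*√(-15) = -6*√2*I*√15 = -6*I*√30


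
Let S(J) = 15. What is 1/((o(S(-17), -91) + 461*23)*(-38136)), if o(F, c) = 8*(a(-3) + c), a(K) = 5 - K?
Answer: -1/379033704 ≈ -2.6383e-9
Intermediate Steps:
o(F, c) = 64 + 8*c (o(F, c) = 8*((5 - 1*(-3)) + c) = 8*((5 + 3) + c) = 8*(8 + c) = 64 + 8*c)
1/((o(S(-17), -91) + 461*23)*(-38136)) = 1/(((64 + 8*(-91)) + 461*23)*(-38136)) = -1/38136/((64 - 728) + 10603) = -1/38136/(-664 + 10603) = -1/38136/9939 = (1/9939)*(-1/38136) = -1/379033704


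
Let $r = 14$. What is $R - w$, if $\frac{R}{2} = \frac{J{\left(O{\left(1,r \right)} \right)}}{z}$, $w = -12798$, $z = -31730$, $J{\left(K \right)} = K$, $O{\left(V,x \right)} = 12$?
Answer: $\frac{203040258}{15865} \approx 12798.0$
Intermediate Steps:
$R = - \frac{12}{15865}$ ($R = 2 \frac{12}{-31730} = 2 \cdot 12 \left(- \frac{1}{31730}\right) = 2 \left(- \frac{6}{15865}\right) = - \frac{12}{15865} \approx -0.00075638$)
$R - w = - \frac{12}{15865} - -12798 = - \frac{12}{15865} + 12798 = \frac{203040258}{15865}$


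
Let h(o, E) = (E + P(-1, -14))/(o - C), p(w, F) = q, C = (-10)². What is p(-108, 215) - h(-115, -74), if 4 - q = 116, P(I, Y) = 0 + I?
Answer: -4831/43 ≈ -112.35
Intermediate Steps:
C = 100
P(I, Y) = I
q = -112 (q = 4 - 1*116 = 4 - 116 = -112)
p(w, F) = -112
h(o, E) = (-1 + E)/(-100 + o) (h(o, E) = (E - 1)/(o - 1*100) = (-1 + E)/(o - 100) = (-1 + E)/(-100 + o))
p(-108, 215) - h(-115, -74) = -112 - (-1 - 74)/(-100 - 115) = -112 - (-75)/(-215) = -112 - (-1)*(-75)/215 = -112 - 1*15/43 = -112 - 15/43 = -4831/43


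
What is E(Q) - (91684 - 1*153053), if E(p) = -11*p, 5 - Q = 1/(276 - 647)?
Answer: 22747483/371 ≈ 61314.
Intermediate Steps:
Q = 1856/371 (Q = 5 - 1/(276 - 647) = 5 - 1/(-371) = 5 - 1*(-1/371) = 5 + 1/371 = 1856/371 ≈ 5.0027)
E(Q) - (91684 - 1*153053) = -11*1856/371 - (91684 - 1*153053) = -20416/371 - (91684 - 153053) = -20416/371 - 1*(-61369) = -20416/371 + 61369 = 22747483/371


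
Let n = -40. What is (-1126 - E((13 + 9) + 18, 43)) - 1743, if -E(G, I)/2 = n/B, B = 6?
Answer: -8647/3 ≈ -2882.3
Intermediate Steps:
E(G, I) = 40/3 (E(G, I) = -(-80)/6 = -2*(-20/3) = 40/3)
(-1126 - E((13 + 9) + 18, 43)) - 1743 = (-1126 - 1*40/3) - 1743 = (-1126 - 40/3) - 1743 = -3418/3 - 1743 = -8647/3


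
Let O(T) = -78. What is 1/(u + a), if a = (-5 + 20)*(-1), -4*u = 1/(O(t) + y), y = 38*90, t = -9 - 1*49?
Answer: -13368/200521 ≈ -0.066666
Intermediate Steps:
t = -58 (t = -9 - 49 = -58)
y = 3420
u = -1/13368 (u = -1/(4*(-78 + 3420)) = -¼/3342 = -¼*1/3342 = -1/13368 ≈ -7.4805e-5)
a = -15 (a = 15*(-1) = -15)
1/(u + a) = 1/(-1/13368 - 15) = 1/(-200521/13368) = -13368/200521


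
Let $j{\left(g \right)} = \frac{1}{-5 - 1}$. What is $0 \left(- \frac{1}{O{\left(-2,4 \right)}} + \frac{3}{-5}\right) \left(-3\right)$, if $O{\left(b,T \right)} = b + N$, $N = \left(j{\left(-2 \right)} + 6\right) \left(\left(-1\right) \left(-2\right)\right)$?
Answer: $0$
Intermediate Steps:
$j{\left(g \right)} = - \frac{1}{6}$ ($j{\left(g \right)} = \frac{1}{-6} = - \frac{1}{6}$)
$N = \frac{35}{3}$ ($N = \left(- \frac{1}{6} + 6\right) \left(\left(-1\right) \left(-2\right)\right) = \frac{35}{6} \cdot 2 = \frac{35}{3} \approx 11.667$)
$O{\left(b,T \right)} = \frac{35}{3} + b$ ($O{\left(b,T \right)} = b + \frac{35}{3} = \frac{35}{3} + b$)
$0 \left(- \frac{1}{O{\left(-2,4 \right)}} + \frac{3}{-5}\right) \left(-3\right) = 0 \left(- \frac{1}{\frac{35}{3} - 2} + \frac{3}{-5}\right) \left(-3\right) = 0 \left(- \frac{1}{\frac{29}{3}} + 3 \left(- \frac{1}{5}\right)\right) \left(-3\right) = 0 \left(\left(-1\right) \frac{3}{29} - \frac{3}{5}\right) \left(-3\right) = 0 \left(- \frac{3}{29} - \frac{3}{5}\right) \left(-3\right) = 0 \left(- \frac{102}{145}\right) \left(-3\right) = 0 \left(-3\right) = 0$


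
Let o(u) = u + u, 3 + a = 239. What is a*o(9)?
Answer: 4248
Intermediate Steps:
a = 236 (a = -3 + 239 = 236)
o(u) = 2*u
a*o(9) = 236*(2*9) = 236*18 = 4248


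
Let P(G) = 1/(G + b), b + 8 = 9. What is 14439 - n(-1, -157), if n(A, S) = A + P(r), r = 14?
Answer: 216599/15 ≈ 14440.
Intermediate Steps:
b = 1 (b = -8 + 9 = 1)
P(G) = 1/(1 + G) (P(G) = 1/(G + 1) = 1/(1 + G))
n(A, S) = 1/15 + A (n(A, S) = A + 1/(1 + 14) = A + 1/15 = 1/15 + A)
14439 - n(-1, -157) = 14439 - (1/15 - 1) = 14439 - 1*(-14/15) = 14439 + 14/15 = 216599/15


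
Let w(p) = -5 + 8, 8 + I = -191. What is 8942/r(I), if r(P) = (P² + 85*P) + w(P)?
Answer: 8942/22689 ≈ 0.39411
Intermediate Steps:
I = -199 (I = -8 - 191 = -199)
w(p) = 3
r(P) = 3 + P² + 85*P (r(P) = (P² + 85*P) + 3 = 3 + P² + 85*P)
8942/r(I) = 8942/(3 + (-199)² + 85*(-199)) = 8942/(3 + 39601 - 16915) = 8942/22689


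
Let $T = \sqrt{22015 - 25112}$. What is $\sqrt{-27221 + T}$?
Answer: $\sqrt{-27221 + i \sqrt{3097}} \approx 0.169 + 164.99 i$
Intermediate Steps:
$T = i \sqrt{3097}$ ($T = \sqrt{-3097} = i \sqrt{3097} \approx 55.651 i$)
$\sqrt{-27221 + T} = \sqrt{-27221 + i \sqrt{3097}}$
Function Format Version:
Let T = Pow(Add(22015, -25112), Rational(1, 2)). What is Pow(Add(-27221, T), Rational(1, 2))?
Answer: Pow(Add(-27221, Mul(I, Pow(3097, Rational(1, 2)))), Rational(1, 2)) ≈ Add(0.169, Mul(164.99, I))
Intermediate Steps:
T = Mul(I, Pow(3097, Rational(1, 2))) (T = Pow(-3097, Rational(1, 2)) = Mul(I, Pow(3097, Rational(1, 2))) ≈ Mul(55.651, I))
Pow(Add(-27221, T), Rational(1, 2)) = Pow(Add(-27221, Mul(I, Pow(3097, Rational(1, 2)))), Rational(1, 2))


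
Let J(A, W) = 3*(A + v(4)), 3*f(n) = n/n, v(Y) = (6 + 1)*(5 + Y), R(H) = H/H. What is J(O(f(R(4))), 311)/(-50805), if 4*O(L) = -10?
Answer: -121/33870 ≈ -0.0035725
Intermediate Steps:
R(H) = 1
v(Y) = 35 + 7*Y (v(Y) = 7*(5 + Y) = 35 + 7*Y)
f(n) = 1/3 (f(n) = (n/n)/3 = (1/3)*1 = 1/3)
O(L) = -5/2 (O(L) = (1/4)*(-10) = -5/2)
J(A, W) = 189 + 3*A (J(A, W) = 3*(A + (35 + 7*4)) = 3*(A + (35 + 28)) = 3*(A + 63) = 3*(63 + A) = 189 + 3*A)
J(O(f(R(4))), 311)/(-50805) = (189 + 3*(-5/2))/(-50805) = (189 - 15/2)*(-1/50805) = (363/2)*(-1/50805) = -121/33870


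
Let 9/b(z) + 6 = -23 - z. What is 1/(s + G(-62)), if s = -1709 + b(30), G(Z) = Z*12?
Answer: -59/144736 ≈ -0.00040764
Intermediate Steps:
b(z) = 9/(-29 - z) (b(z) = 9/(-6 + (-23 - z)) = 9/(-29 - z))
G(Z) = 12*Z
s = -100840/59 (s = -1709 - 9/(29 + 30) = -1709 - 9/59 = -100840/59 ≈ -1709.2)
1/(s + G(-62)) = 1/(-100840/59 + 12*(-62)) = 1/(-100840/59 - 744) = 1/(-144736/59) = -59/144736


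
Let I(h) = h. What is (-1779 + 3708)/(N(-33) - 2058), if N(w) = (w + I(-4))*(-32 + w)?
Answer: 1929/347 ≈ 5.5591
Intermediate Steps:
N(w) = (-32 + w)*(-4 + w) (N(w) = (w - 4)*(-32 + w) = (-4 + w)*(-32 + w) = (-32 + w)*(-4 + w))
(-1779 + 3708)/(N(-33) - 2058) = (-1779 + 3708)/((128 + (-33)**2 - 36*(-33)) - 2058) = 1929/((128 + 1089 + 1188) - 2058) = 1929/(2405 - 2058) = 1929/347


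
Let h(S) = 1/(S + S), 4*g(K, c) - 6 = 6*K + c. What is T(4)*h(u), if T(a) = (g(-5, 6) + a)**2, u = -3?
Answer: -1/24 ≈ -0.041667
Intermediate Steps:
g(K, c) = 3/2 + c/4 + 3*K/2 (g(K, c) = 3/2 + (6*K + c)/4 = 3/2 + (c + 6*K)/4 = 3/2 + (c/4 + 3*K/2) = 3/2 + c/4 + 3*K/2)
h(S) = 1/(2*S)
T(a) = (-9/2 + a)**2 (T(a) = ((3/2 + (1/4)*6 + (3/2)*(-5)) + a)**2 = ((3/2 + 3/2 - 15/2) + a)**2 = (-9/2 + a)**2)
T(4)*h(u) = ((-9 + 2*4)**2/4)*((1/2)/(-3)) = ((-9 + 8)**2/4)*((1/2)*(-1/3)) = ((1/4)*(-1)**2)*(-1/6) = ((1/4)*1)*(-1/6) = (1/4)*(-1/6) = -1/24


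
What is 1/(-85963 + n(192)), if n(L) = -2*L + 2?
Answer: -1/86345 ≈ -1.1581e-5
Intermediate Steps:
n(L) = 2 - 2*L
1/(-85963 + n(192)) = 1/(-85963 + (2 - 2*192)) = 1/(-85963 + (2 - 384)) = 1/(-85963 - 382) = 1/(-86345) = -1/86345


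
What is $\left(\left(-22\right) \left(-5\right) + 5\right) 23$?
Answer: $2645$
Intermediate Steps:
$\left(\left(-22\right) \left(-5\right) + 5\right) 23 = \left(110 + 5\right) 23 = 115 \cdot 23 = 2645$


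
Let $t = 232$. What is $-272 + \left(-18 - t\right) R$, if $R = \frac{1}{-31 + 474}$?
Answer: $- \frac{120746}{443} \approx -272.56$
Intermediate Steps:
$R = \frac{1}{443} \approx 0.0022573$
$-272 + \left(-18 - t\right) R = -272 + \left(-18 - 232\right) \frac{1}{443} = -272 - \frac{250}{443} = - \frac{120746}{443}$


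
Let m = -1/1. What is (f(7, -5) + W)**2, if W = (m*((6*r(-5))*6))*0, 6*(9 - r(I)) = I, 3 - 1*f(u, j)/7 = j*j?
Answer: 23716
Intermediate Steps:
m = -1 (m = -1*1 = -1)
f(u, j) = 21 - 7*j**2 (f(u, j) = 21 - 7*j*j = 21 - 7*j**2)
r(I) = 9 - I/6
W = 0 (W = -6*(9 - 1/6*(-5))*6*0 = -6*(9 + 5/6)*6*0 = -6*(59/6)*6*0 = -59*6*0 = -1*354*0 = -354*0 = 0)
(f(7, -5) + W)**2 = ((21 - 7*(-5)**2) + 0)**2 = ((21 - 7*25) + 0)**2 = ((21 - 175) + 0)**2 = (-154 + 0)**2 = (-154)**2 = 23716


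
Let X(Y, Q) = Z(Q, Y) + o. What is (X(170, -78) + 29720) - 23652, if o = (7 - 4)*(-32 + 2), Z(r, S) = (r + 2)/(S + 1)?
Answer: 53798/9 ≈ 5977.6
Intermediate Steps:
Z(r, S) = (2 + r)/(1 + S)
o = -90 (o = 3*(-30) = -90)
X(Y, Q) = -90 + (2 + Q)/(1 + Y) (X(Y, Q) = (2 + Q)/(1 + Y) - 90 = -90 + (2 + Q)/(1 + Y))
(X(170, -78) + 29720) - 23652 = ((-88 - 78 - 90*170)/(1 + 170) + 29720) - 23652 = ((-88 - 78 - 15300)/171 + 29720) - 23652 = ((1/171)*(-15466) + 29720) - 23652 = (-814/9 + 29720) - 23652 = 266666/9 - 23652 = 53798/9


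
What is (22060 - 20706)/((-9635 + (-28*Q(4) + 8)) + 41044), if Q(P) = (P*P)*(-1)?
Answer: 1354/31865 ≈ 0.042492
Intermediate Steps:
Q(P) = -P² (Q(P) = P²*(-1) = -P²)
(22060 - 20706)/((-9635 + (-28*Q(4) + 8)) + 41044) = (22060 - 20706)/((-9635 + (-(-28)*4² + 8)) + 41044) = 1354/((-9635 + (-(-28)*16 + 8)) + 41044) = 1354/((-9635 + (-28*(-16) + 8)) + 41044) = 1354/((-9635 + (448 + 8)) + 41044) = 1354/((-9635 + 456) + 41044) = 1354/(-9179 + 41044) = 1354/31865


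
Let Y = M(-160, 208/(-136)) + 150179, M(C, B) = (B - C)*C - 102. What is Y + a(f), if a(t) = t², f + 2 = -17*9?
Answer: 2528694/17 ≈ 1.4875e+5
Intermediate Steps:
M(C, B) = -102 + C*(B - C) (M(C, B) = C*(B - C) - 102 = -102 + C*(B - C))
f = -155 (f = -2 - 17*9 = -2 - 153 = -155)
Y = 2120269/17 (Y = (-102 - 1*(-160)² + (208/(-136))*(-160)) + 150179 = (-102 - 1*25600 + (208*(-1/136))*(-160)) + 150179 = (-102 - 25600 - 26/17*(-160)) + 150179 = (-102 - 25600 + 4160/17) + 150179 = -432774/17 + 150179 = 2120269/17 ≈ 1.2472e+5)
Y + a(f) = 2120269/17 + (-155)² = 2120269/17 + 24025 = 2528694/17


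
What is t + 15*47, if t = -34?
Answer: 671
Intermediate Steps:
t + 15*47 = -34 + 15*47 = -34 + 705 = 671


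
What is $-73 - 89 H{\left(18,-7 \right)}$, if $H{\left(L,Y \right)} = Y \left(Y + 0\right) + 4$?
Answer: $-4790$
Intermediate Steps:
$H{\left(L,Y \right)} = 4 + Y^{2}$ ($H{\left(L,Y \right)} = Y Y + 4 = Y^{2} + 4 = 4 + Y^{2}$)
$-73 - 89 H{\left(18,-7 \right)} = -73 - 89 \left(4 + \left(-7\right)^{2}\right) = -73 - 89 \left(4 + 49\right) = -73 - 4717 = -4790$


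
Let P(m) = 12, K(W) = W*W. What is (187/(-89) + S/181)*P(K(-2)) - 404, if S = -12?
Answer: -6927016/16109 ≈ -430.01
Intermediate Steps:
K(W) = W²
(187/(-89) + S/181)*P(K(-2)) - 404 = (187/(-89) - 12/181)*12 - 404 = (187*(-1/89) - 12*1/181)*12 - 404 = (-187/89 - 12/181)*12 - 404 = -34915/16109*12 - 404 = -418980/16109 - 404 = -6927016/16109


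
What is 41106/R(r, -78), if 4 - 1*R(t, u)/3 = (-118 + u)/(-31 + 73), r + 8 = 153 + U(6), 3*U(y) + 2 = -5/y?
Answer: 1581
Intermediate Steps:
U(y) = -2/3 - 5/(3*y) (U(y) = -2/3 + (-5/y)/3 = -2/3 - 5/(3*y))
r = 2593/18 (r = -8 + (153 + (1/3)*(-5 - 2*6)/6) = -8 + (153 + (1/3)*(1/6)*(-5 - 12)) = -8 + (153 + (1/3)*(1/6)*(-17)) = -8 + (153 - 17/18) = -8 + 2737/18 = 2593/18 ≈ 144.06)
R(t, u) = 143/7 - u/14 (R(t, u) = 12 - 3*(-118 + u)/(-31 + 73) = 12 - 3*(-118 + u)/42 = 12 - 3*(-59/21 + u/42) = 12 + (59/7 - u/14) = 143/7 - u/14)
41106/R(r, -78) = 41106/(143/7 - 1/14*(-78)) = 41106/(143/7 + 39/7) = 41106/26 = 41106*(1/26) = 1581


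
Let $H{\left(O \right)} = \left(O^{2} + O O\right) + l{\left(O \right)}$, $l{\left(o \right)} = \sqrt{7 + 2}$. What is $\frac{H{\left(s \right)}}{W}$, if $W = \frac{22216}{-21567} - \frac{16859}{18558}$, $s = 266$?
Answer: $- \frac{18880006074930}{258627527} \approx -73001.0$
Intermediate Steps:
$W = - \frac{258627527}{133413462}$ ($W = 22216 \left(- \frac{1}{21567}\right) - \frac{16859}{18558} = - \frac{22216}{21567} - \frac{16859}{18558} = - \frac{258627527}{133413462} \approx -1.9385$)
$l{\left(o \right)} = 3$ ($l{\left(o \right)} = \sqrt{9} = 3$)
$H{\left(O \right)} = 3 + 2 O^{2}$ ($H{\left(O \right)} = \left(O^{2} + O O\right) + 3 = \left(O^{2} + O^{2}\right) + 3 = 2 O^{2} + 3 = 3 + 2 O^{2}$)
$\frac{H{\left(s \right)}}{W} = \frac{3 + 2 \cdot 266^{2}}{- \frac{258627527}{133413462}} = \left(3 + 2 \cdot 70756\right) \left(- \frac{133413462}{258627527}\right) = \left(3 + 141512\right) \left(- \frac{133413462}{258627527}\right) = 141515 \left(- \frac{133413462}{258627527}\right) = - \frac{18880006074930}{258627527}$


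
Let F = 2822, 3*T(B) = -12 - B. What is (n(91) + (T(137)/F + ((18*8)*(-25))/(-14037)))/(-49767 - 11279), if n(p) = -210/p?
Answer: 1065366043/31436332525572 ≈ 3.3890e-5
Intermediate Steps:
T(B) = -4 - B/3 (T(B) = (-12 - B)/3 = -4 - B/3)
(n(91) + (T(137)/F + ((18*8)*(-25))/(-14037)))/(-49767 - 11279) = (-210/91 + ((-4 - 1/3*137)/2822 + ((18*8)*(-25))/(-14037)))/(-49767 - 11279) = (-210*1/91 + ((-4 - 137/3)*(1/2822) + (144*(-25))*(-1/14037)))/(-61046) = (-30/13 + (-149/3*1/2822 - 3600*(-1/14037)))*(-1/61046) = (-30/13 + (-149/8466 + 1200/4679))*(-1/61046) = (-30/13 + 9462029/39612414)*(-1/61046) = -1065366043/514961382*(-1/61046) = 1065366043/31436332525572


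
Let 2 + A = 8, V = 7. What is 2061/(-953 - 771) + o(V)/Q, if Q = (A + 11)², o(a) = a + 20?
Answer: -549081/498236 ≈ -1.1021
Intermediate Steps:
A = 6 (A = -2 + 8 = 6)
o(a) = 20 + a
Q = 289 (Q = (6 + 11)² = 17² = 289)
2061/(-953 - 771) + o(V)/Q = 2061/(-953 - 771) + (20 + 7)/289 = 2061/(-1724) + 27*(1/289) = 2061*(-1/1724) + 27/289 = -2061/1724 + 27/289 = -549081/498236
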